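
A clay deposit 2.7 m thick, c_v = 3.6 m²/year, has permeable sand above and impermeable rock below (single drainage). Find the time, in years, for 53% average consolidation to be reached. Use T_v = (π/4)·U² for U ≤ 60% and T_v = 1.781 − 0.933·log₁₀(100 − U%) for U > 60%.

Drainage path length: H_d = H = 2.7 m (single drainage).
U ≤ 60%: T_v = (π/4)·U² = (π/4)×0.53² = 0.22062.
t = T_v·H_d²/c_v = 0.22062×2.7²/3.6 = 0.4468 years.

t ≈ 0.447 years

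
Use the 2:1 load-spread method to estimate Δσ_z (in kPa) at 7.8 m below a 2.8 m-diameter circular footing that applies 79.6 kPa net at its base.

Δσ_z ≈ 5.55 kPa

By the 2:1 method the load spreads at 1 horizontal : 2 vertical, so at depth z the loaded area has grown by z in each plan dimension:
Δσ ≈ qD²/(D+z)² = 79.6×2.8²/(2.8+7.8)² = 5.5541 kPa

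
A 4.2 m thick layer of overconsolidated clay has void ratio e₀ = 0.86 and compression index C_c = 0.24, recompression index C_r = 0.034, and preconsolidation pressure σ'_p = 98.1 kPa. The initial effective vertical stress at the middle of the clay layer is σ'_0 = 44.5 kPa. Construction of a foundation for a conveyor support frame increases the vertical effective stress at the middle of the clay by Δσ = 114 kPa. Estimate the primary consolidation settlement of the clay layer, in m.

S_c ≈ 0.139 m

Final effective stress: σ'_f = 44.5 + 114 = 158.5 kPa.
σ'_f = 158.5 > σ'_p = 98.1 kPa, so the stress path crosses the preconsolidation pressure — recompression up to σ'_p, then virgin compression beyond:
S_c = H/(1+e₀)·[C_r·log₁₀(σ'_p/σ'_0) + C_c·log₁₀(σ'_f/σ'_p)]
    = 4.2/1.86 × [0.034×log₁₀(98.1/44.5) + 0.24×log₁₀(158.5/98.1)]
    = 2.2581 × [0.011673 + 0.050006] = 0.1393 m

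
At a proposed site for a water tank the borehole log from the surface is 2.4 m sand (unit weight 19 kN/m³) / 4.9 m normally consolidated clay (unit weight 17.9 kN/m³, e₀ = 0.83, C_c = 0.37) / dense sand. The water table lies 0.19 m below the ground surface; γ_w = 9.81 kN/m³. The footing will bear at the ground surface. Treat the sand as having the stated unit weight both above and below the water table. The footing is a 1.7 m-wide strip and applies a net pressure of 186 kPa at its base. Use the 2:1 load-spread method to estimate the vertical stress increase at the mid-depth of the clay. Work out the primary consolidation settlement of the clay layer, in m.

Mid-depth of clay below the ground surface: z = 2.4 + 4.9/2 = 4.85 m.
Total vertical stress at mid-clay: σ_v = 19×2.4 + 17.9×2.45 = 89.455 kPa.
Pore pressure: u = 9.81×(4.85 − 0.19) = 45.715 kPa.
Initial effective stress: σ'_0 = σ_v − u = 89.455 − 45.715 = 43.74 kPa.
Stress increase at mid-clay by the 2:1 spreading method:
Δσ = qB/(B+z) = 186×1.7/(1.7+4.85) = 48.275 kPa
Final effective stress: σ'_f = σ'_0 + Δσ = 43.74 + 48.275 = 92.015 kPa.
Normally consolidated clay, so the full stress increment lies on the virgin compression line:
S_c = C_c·H/(1+e₀)·log₁₀(σ'_f/σ'_0) = 0.37×4.9/(1+0.83)×log₁₀(92.015/43.74)
    = 0.99071 × 0.32298 = 0.32 m

S_c ≈ 0.32 m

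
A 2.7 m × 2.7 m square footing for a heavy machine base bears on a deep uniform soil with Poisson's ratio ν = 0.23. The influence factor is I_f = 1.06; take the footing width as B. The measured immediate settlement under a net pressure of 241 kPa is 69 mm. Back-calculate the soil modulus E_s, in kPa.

E_s ≈ 9470 kPa

S_e = q·B·(1−ν²)/E_s · I_f  ⇒  E_s = q·B·(1−ν²)·I_f / S_e.
E_s = 241 × 2.7 × 0.9471 × 1.06 / 0.069 = 9467 kPa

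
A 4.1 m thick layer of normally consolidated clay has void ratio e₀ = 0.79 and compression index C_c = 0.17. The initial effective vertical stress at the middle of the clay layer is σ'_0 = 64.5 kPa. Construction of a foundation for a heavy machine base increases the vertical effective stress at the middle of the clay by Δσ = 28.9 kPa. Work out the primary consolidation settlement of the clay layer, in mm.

Final effective stress: σ'_f = σ'_0 + Δσ = 64.5 + 28.9 = 93.4 kPa.
Normally consolidated clay, so the full stress increment lies on the virgin compression line:
S_c = C_c·H/(1+e₀)·log₁₀(σ'_f/σ'_0) = 0.17×4.1/(1+0.79)×log₁₀(93.4/64.5)
    = 0.38939 × 0.16079 = 0.06261 m

S_c ≈ 62.6 mm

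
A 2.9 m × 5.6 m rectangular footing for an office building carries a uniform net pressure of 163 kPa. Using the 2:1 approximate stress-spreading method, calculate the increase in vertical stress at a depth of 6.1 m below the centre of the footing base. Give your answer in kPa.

By the 2:1 method the load spreads at 1 horizontal : 2 vertical, so at depth z the loaded area has grown by z in each plan dimension:
Δσ = qBL/((B+z)(L+z)) = 163×2.9×5.6/((2.9+6.1)(5.6+6.1)) = 25.139 kPa

Δσ_z ≈ 25.1 kPa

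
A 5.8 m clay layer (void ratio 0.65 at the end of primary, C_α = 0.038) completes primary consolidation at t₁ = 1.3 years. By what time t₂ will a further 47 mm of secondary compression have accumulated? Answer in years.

t₂ ≈ 2.92 years

S_s = C_α·H/(1+e_p)·log₁₀(t₂/t₁) ⇒ log₁₀(t₂/t₁) = S_s·(1+e_p)/(C_α·H).
log₁₀(t₂/t₁) = 0.047 × (1+0.65) / (0.038×5.8) = 0.3519
t₂ = t₁ × 10^0.3519 = 1.3 × 2.248 = 2.923 years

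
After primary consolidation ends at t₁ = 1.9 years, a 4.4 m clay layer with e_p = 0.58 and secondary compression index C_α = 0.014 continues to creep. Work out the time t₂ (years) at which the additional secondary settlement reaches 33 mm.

t₂ ≈ 13.3 years

S_s = C_α·H/(1+e_p)·log₁₀(t₂/t₁) ⇒ log₁₀(t₂/t₁) = S_s·(1+e_p)/(C_α·H).
log₁₀(t₂/t₁) = 0.033 × (1+0.58) / (0.014×4.4) = 0.8464
t₂ = t₁ × 10^0.8464 = 1.9 × 7.021 = 13.34 years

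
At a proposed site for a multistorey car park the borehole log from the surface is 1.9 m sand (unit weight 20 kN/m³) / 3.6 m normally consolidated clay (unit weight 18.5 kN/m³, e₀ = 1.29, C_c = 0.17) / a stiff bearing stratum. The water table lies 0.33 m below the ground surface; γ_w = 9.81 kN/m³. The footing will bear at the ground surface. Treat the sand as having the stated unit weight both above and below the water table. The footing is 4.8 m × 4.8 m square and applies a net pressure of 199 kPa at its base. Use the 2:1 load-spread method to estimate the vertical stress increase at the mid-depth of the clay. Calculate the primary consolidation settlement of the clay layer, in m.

Mid-depth of clay below the ground surface: z = 1.9 + 3.6/2 = 3.7 m.
Total vertical stress at mid-clay: σ_v = 20×1.9 + 18.5×1.8 = 71.3 kPa.
Pore pressure: u = 9.81×(3.7 − 0.33) = 33.06 kPa.
Initial effective stress: σ'_0 = σ_v − u = 71.3 − 33.06 = 38.24 kPa.
Stress increase at mid-clay by the 2:1 spreading method:
Δσ = qBL/((B+z)(L+z)) = 199×4.8×4.8/((4.8+3.7)(4.8+3.7)) = 63.46 kPa
Final effective stress: σ'_f = σ'_0 + Δσ = 38.24 + 63.46 = 101.7 kPa.
Normally consolidated clay, so the full stress increment lies on the virgin compression line:
S_c = C_c·H/(1+e₀)·log₁₀(σ'_f/σ'_0) = 0.17×3.6/(1+1.29)×log₁₀(101.7/38.24)
    = 0.26725 × 0.4248 = 0.1135 m

S_c ≈ 0.114 m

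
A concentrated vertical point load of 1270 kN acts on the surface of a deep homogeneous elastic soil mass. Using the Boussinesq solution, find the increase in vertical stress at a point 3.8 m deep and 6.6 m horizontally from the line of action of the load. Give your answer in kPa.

Δσ_z ≈ 1.3 kPa

Boussinesq vertical stress below a point load on an elastic half-space:
Δσ_z = 3P/(2πz²) · [1 + (r/z)²]^(−5/2)
r/z = 6.6/3.8 = 1.7368; [1+(r/z)²]^(−5/2) = 0.030928.
Δσ_z = 3×1270/(2π×3.8²) × 0.030928 = 41.993 × 0.030928 = 1.299 kPa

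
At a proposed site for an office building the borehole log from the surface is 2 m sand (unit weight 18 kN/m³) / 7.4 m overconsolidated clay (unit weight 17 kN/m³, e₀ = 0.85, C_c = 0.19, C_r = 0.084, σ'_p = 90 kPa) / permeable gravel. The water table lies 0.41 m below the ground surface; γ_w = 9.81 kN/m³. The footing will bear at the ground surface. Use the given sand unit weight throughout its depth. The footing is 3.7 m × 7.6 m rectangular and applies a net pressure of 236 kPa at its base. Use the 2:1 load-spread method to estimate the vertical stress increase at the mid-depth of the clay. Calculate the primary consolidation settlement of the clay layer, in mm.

Mid-depth of clay below the ground surface: z = 2 + 7.4/2 = 5.7 m.
Total vertical stress at mid-clay: σ_v = 18×2 + 17×3.7 = 98.9 kPa.
Pore pressure: u = 9.81×(5.7 − 0.41) = 51.895 kPa.
Initial effective stress: σ'_0 = σ_v − u = 98.9 − 51.895 = 47.005 kPa.
Stress increase at mid-clay by the 2:1 spreading method:
Δσ = qBL/((B+z)(L+z)) = 236×3.7×7.6/((3.7+5.7)(7.6+5.7)) = 53.082 kPa
Final effective stress: σ'_f = 47.005 + 53.082 = 100.09 kPa.
σ'_f = 100.09 > σ'_p = 90 kPa, so the stress path crosses the preconsolidation pressure — recompression up to σ'_p, then virgin compression beyond:
S_c = H/(1+e₀)·[C_r·log₁₀(σ'_p/σ'_0) + C_c·log₁₀(σ'_f/σ'_p)]
    = 7.4/1.85 × [0.084×log₁₀(90/47.005) + 0.19×log₁₀(100.09/90)]
    = 4 × [0.023696 + 0.0087682] = 0.1299 m

S_c ≈ 130 mm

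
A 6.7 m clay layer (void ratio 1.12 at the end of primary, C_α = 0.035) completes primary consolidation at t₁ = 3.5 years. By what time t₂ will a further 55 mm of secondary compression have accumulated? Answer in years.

t₂ ≈ 11 years

S_s = C_α·H/(1+e_p)·log₁₀(t₂/t₁) ⇒ log₁₀(t₂/t₁) = S_s·(1+e_p)/(C_α·H).
log₁₀(t₂/t₁) = 0.055 × (1+1.12) / (0.035×6.7) = 0.4972
t₂ = t₁ × 10^0.4972 = 3.5 × 3.142 = 11 years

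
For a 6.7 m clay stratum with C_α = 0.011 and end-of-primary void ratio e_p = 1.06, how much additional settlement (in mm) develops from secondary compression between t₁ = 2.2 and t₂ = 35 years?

S_s ≈ 43 mm

Secondary compression: S_s = C_α·H/(1+e_p)·log₁₀(t₂/t₁)
S_s = 0.011×6.7/(1+1.06)×log₁₀(35/2.2)
    = 0.03578 × 1.202 = 0.04299 m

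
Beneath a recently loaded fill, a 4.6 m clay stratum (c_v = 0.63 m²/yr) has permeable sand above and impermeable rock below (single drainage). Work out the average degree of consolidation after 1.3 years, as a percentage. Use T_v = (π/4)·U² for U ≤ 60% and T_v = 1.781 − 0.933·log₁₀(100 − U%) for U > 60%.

Drainage path length: H_d = H = 4.6 m (single drainage).
T_v = c_v·t/H_d² = 0.63×1.3/4.6² = 0.038705.
T_v = 0.038705 corresponds to the U ≤ 60% branch:
U = √(4T_v/π) = 0.222

U ≈ 22.2 %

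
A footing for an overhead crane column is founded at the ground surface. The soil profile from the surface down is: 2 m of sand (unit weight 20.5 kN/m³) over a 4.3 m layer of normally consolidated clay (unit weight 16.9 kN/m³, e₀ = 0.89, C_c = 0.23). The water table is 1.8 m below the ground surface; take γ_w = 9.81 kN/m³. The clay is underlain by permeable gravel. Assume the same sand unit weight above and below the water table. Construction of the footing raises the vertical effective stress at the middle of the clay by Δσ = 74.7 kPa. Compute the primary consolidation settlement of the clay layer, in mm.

Mid-depth of clay below the ground surface: z = 2 + 4.3/2 = 4.15 m.
Total vertical stress at mid-clay: σ_v = 20.5×2 + 16.9×2.15 = 77.335 kPa.
Pore pressure: u = 9.81×(4.15 − 1.8) = 23.054 kPa.
Initial effective stress: σ'_0 = σ_v − u = 77.335 − 23.054 = 54.281 kPa.
Final effective stress: σ'_f = σ'_0 + Δσ = 54.281 + 74.7 = 128.98 kPa.
Normally consolidated clay, so the full stress increment lies on the virgin compression line:
S_c = C_c·H/(1+e₀)·log₁₀(σ'_f/σ'_0) = 0.23×4.3/(1+0.89)×log₁₀(128.98/54.281)
    = 0.52328 × 0.37587 = 0.1967 m

S_c ≈ 197 mm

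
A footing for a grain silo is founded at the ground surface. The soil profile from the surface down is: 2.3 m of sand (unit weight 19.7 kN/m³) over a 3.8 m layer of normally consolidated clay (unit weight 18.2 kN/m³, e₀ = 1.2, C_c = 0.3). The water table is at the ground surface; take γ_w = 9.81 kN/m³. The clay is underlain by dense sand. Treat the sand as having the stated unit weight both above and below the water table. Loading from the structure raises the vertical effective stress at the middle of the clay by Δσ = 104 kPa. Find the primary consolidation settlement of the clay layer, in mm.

S_c ≈ 294 mm

Mid-depth of clay below the ground surface: z = 2.3 + 3.8/2 = 4.2 m.
Total vertical stress at mid-clay: σ_v = 19.7×2.3 + 18.2×1.9 = 79.89 kPa.
Pore pressure: u = 9.81×(4.2 − 0) = 41.202 kPa.
Initial effective stress: σ'_0 = σ_v − u = 79.89 − 41.202 = 38.688 kPa.
Final effective stress: σ'_f = σ'_0 + Δσ = 38.688 + 104 = 142.69 kPa.
Normally consolidated clay, so the full stress increment lies on the virgin compression line:
S_c = C_c·H/(1+e₀)·log₁₀(σ'_f/σ'_0) = 0.3×3.8/(1+1.2)×log₁₀(142.69/38.688)
    = 0.51818 × 0.56682 = 0.2937 m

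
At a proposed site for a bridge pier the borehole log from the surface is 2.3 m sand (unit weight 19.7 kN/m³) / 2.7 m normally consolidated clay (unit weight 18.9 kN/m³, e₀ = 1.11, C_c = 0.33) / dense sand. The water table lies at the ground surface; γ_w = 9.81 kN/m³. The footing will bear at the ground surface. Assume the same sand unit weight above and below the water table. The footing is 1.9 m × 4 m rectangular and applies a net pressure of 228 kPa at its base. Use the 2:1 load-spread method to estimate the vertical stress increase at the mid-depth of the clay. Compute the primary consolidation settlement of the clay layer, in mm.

S_c ≈ 142 mm

Mid-depth of clay below the ground surface: z = 2.3 + 2.7/2 = 3.65 m.
Total vertical stress at mid-clay: σ_v = 19.7×2.3 + 18.9×1.35 = 70.825 kPa.
Pore pressure: u = 9.81×(3.65 − 0) = 35.806 kPa.
Initial effective stress: σ'_0 = σ_v − u = 70.825 − 35.806 = 35.019 kPa.
Stress increase at mid-clay by the 2:1 spreading method:
Δσ = qBL/((B+z)(L+z)) = 228×1.9×4/((1.9+3.65)(4+3.65)) = 40.813 kPa
Final effective stress: σ'_f = σ'_0 + Δσ = 35.019 + 40.813 = 75.832 kPa.
Normally consolidated clay, so the full stress increment lies on the virgin compression line:
S_c = C_c·H/(1+e₀)·log₁₀(σ'_f/σ'_0) = 0.33×2.7/(1+1.11)×log₁₀(75.832/35.019)
    = 0.42227 × 0.33555 = 0.1417 m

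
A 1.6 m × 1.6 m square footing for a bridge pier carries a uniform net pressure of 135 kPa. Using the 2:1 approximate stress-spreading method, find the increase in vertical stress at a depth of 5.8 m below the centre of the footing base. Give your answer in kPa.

Δσ_z ≈ 6.31 kPa

By the 2:1 method the load spreads at 1 horizontal : 2 vertical, so at depth z the loaded area has grown by z in each plan dimension:
Δσ = qBL/((B+z)(L+z)) = 135×1.6×1.6/((1.6+5.8)(1.6+5.8)) = 6.3112 kPa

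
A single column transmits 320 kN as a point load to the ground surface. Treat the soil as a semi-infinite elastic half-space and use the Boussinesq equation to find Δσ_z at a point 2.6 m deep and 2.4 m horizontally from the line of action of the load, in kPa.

Boussinesq vertical stress below a point load on an elastic half-space:
Δσ_z = 3P/(2πz²) · [1 + (r/z)²]^(−5/2)
r/z = 2.4/2.6 = 0.92308; [1+(r/z)²]^(−5/2) = 0.21422.
Δσ_z = 3×320/(2π×2.6²) × 0.21422 = 22.602 × 0.21422 = 4.842 kPa

Δσ_z ≈ 4.84 kPa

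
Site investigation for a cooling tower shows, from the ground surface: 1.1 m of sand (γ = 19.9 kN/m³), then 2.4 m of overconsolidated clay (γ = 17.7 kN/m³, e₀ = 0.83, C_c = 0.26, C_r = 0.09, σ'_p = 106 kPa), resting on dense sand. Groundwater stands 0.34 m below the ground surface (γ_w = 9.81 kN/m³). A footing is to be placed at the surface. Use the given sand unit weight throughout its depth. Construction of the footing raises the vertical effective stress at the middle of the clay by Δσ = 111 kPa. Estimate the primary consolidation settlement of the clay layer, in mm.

S_c ≈ 112 mm

Mid-depth of clay below the ground surface: z = 1.1 + 2.4/2 = 2.3 m.
Total vertical stress at mid-clay: σ_v = 19.9×1.1 + 17.7×1.2 = 43.13 kPa.
Pore pressure: u = 9.81×(2.3 − 0.34) = 19.228 kPa.
Initial effective stress: σ'_0 = σ_v − u = 43.13 − 19.228 = 23.902 kPa.
Final effective stress: σ'_f = 23.902 + 111 = 134.9 kPa.
σ'_f = 134.9 > σ'_p = 106 kPa, so the stress path crosses the preconsolidation pressure — recompression up to σ'_p, then virgin compression beyond:
S_c = H/(1+e₀)·[C_r·log₁₀(σ'_p/σ'_0) + C_c·log₁₀(σ'_f/σ'_p)]
    = 2.4/1.83 × [0.09×log₁₀(106/23.902) + 0.26×log₁₀(134.9/106)]
    = 1.3115 × [0.058218 + 0.027224] = 0.1121 m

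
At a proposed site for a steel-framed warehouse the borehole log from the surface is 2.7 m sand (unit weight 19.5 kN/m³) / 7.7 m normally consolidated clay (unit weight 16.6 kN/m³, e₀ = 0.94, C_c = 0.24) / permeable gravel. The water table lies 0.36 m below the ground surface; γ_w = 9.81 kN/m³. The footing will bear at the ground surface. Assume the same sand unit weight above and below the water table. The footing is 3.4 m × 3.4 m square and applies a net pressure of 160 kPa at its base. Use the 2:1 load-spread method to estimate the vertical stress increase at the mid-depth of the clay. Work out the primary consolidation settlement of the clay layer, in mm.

S_c ≈ 119 mm

Mid-depth of clay below the ground surface: z = 2.7 + 7.7/2 = 6.55 m.
Total vertical stress at mid-clay: σ_v = 19.5×2.7 + 16.6×3.85 = 116.56 kPa.
Pore pressure: u = 9.81×(6.55 − 0.36) = 60.724 kPa.
Initial effective stress: σ'_0 = σ_v − u = 116.56 − 60.724 = 55.836 kPa.
Stress increase at mid-clay by the 2:1 spreading method:
Δσ = qBL/((B+z)(L+z)) = 160×3.4×3.4/((3.4+6.55)(3.4+6.55)) = 18.682 kPa
Final effective stress: σ'_f = σ'_0 + Δσ = 55.836 + 18.682 = 74.518 kPa.
Normally consolidated clay, so the full stress increment lies on the virgin compression line:
S_c = C_c·H/(1+e₀)·log₁₀(σ'_f/σ'_0) = 0.24×7.7/(1+0.94)×log₁₀(74.518/55.836)
    = 0.95258 × 0.12535 = 0.1194 m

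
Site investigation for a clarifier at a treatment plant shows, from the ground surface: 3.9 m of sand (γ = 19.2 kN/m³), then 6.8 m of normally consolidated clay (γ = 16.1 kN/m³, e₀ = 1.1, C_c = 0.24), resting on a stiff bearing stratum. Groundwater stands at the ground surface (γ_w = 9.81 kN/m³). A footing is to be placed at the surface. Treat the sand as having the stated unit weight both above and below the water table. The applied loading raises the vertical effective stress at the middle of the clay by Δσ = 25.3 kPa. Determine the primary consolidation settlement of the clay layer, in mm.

S_c ≈ 122 mm

Mid-depth of clay below the ground surface: z = 3.9 + 6.8/2 = 7.3 m.
Total vertical stress at mid-clay: σ_v = 19.2×3.9 + 16.1×3.4 = 129.62 kPa.
Pore pressure: u = 9.81×(7.3 − 0) = 71.613 kPa.
Initial effective stress: σ'_0 = σ_v − u = 129.62 − 71.613 = 58.007 kPa.
Final effective stress: σ'_f = σ'_0 + Δσ = 58.007 + 25.3 = 83.307 kPa.
Normally consolidated clay, so the full stress increment lies on the virgin compression line:
S_c = C_c·H/(1+e₀)·log₁₀(σ'_f/σ'_0) = 0.24×6.8/(1+1.1)×log₁₀(83.307/58.007)
    = 0.77714 × 0.1572 = 0.1222 m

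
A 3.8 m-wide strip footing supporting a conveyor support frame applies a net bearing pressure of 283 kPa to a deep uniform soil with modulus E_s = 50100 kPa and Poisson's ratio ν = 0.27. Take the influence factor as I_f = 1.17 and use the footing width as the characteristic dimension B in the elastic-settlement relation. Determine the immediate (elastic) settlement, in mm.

Immediate (elastic) settlement: S_e = q·B·(1−ν²)/E_s · I_f.
S_e = 283 × 3.8 × (1 − 0.27²) / 50100 × 1.17
    = 283 × 3.8 × 0.9271 / 50100 × 1.17
    = 0.02328 m = 23.28 mm

S_e ≈ 23.3 mm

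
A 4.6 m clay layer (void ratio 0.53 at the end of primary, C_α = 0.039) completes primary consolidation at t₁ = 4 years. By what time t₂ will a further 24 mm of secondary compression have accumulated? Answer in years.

t₂ ≈ 6.41 years

S_s = C_α·H/(1+e_p)·log₁₀(t₂/t₁) ⇒ log₁₀(t₂/t₁) = S_s·(1+e_p)/(C_α·H).
log₁₀(t₂/t₁) = 0.024 × (1+0.53) / (0.039×4.6) = 0.2047
t₂ = t₁ × 10^0.2047 = 4 × 1.602 = 6.408 years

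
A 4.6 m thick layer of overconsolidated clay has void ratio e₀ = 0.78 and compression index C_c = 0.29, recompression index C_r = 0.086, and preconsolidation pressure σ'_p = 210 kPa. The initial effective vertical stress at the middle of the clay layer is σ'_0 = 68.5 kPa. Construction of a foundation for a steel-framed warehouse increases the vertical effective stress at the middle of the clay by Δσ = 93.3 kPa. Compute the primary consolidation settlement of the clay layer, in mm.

S_c ≈ 83 mm

Final effective stress: σ'_f = 68.5 + 93.3 = 161.8 kPa.
σ'_f = 161.8 ≤ σ'_p = 210 kPa, so the clay remains overconsolidated and only the recompression index applies:
S_c = C_r·H/(1+e₀)·log₁₀(σ'_f/σ'_0) = 0.086×4.6/1.78×log₁₀(161.8/68.5)
    = 0.22225 × 0.37329 = 0.08296 m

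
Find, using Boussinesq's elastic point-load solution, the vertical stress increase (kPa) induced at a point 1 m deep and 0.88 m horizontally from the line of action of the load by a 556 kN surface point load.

Δσ_z ≈ 63.3 kPa

Boussinesq vertical stress below a point load on an elastic half-space:
Δσ_z = 3P/(2πz²) · [1 + (r/z)²]^(−5/2)
r/z = 0.88/1 = 0.88; [1+(r/z)²]^(−5/2) = 0.23844.
Δσ_z = 3×556/(2π×1²) × 0.23844 = 265.47 × 0.23844 = 63.3 kPa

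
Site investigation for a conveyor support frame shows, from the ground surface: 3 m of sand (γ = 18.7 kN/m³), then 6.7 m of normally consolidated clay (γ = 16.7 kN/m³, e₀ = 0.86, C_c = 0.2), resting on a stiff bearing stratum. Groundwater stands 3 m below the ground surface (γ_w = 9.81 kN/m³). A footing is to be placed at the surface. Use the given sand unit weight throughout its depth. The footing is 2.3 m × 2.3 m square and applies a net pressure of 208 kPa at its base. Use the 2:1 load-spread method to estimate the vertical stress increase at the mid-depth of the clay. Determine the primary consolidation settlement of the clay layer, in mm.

S_c ≈ 53.3 mm

Mid-depth of clay below the ground surface: z = 3 + 6.7/2 = 6.35 m.
Total vertical stress at mid-clay: σ_v = 18.7×3 + 16.7×3.35 = 112.04 kPa.
Pore pressure: u = 9.81×(6.35 − 3) = 32.864 kPa.
Initial effective stress: σ'_0 = σ_v − u = 112.04 − 32.864 = 79.176 kPa.
Stress increase at mid-clay by the 2:1 spreading method:
Δσ = qBL/((B+z)(L+z)) = 208×2.3×2.3/((2.3+6.35)(2.3+6.35)) = 14.706 kPa
Final effective stress: σ'_f = σ'_0 + Δσ = 79.176 + 14.706 = 93.882 kPa.
Normally consolidated clay, so the full stress increment lies on the virgin compression line:
S_c = C_c·H/(1+e₀)·log₁₀(σ'_f/σ'_0) = 0.2×6.7/(1+0.86)×log₁₀(93.882/79.176)
    = 0.72043 × 0.073989 = 0.0533 m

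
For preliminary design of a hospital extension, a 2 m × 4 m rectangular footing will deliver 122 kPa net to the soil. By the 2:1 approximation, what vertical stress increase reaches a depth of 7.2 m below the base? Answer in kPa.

By the 2:1 method the load spreads at 1 horizontal : 2 vertical, so at depth z the loaded area has grown by z in each plan dimension:
Δσ = qBL/((B+z)(L+z)) = 122×2×4/((2+7.2)(4+7.2)) = 9.472 kPa

Δσ_z ≈ 9.47 kPa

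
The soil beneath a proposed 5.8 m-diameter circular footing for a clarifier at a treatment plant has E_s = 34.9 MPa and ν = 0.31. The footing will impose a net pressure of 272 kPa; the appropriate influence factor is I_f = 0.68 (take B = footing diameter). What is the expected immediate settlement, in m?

Immediate (elastic) settlement: S_e = q·B·(1−ν²)/E_s · I_f.
E_s = 34.9 MPa = 34900 kPa.
S_e = 272 × 5.8 × (1 − 0.31²) / 34900 × 0.68
    = 272 × 5.8 × 0.9039 / 34900 × 0.68
    = 0.02778 m

S_e ≈ 0.0278 m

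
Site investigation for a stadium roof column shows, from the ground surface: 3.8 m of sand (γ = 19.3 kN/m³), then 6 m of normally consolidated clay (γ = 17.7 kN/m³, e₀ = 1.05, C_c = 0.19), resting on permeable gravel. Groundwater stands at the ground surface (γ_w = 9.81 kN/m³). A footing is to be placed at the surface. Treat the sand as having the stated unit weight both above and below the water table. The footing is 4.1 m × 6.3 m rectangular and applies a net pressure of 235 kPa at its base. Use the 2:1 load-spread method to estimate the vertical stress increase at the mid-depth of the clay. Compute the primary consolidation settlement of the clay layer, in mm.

Mid-depth of clay below the ground surface: z = 3.8 + 6/2 = 6.8 m.
Total vertical stress at mid-clay: σ_v = 19.3×3.8 + 17.7×3 = 126.44 kPa.
Pore pressure: u = 9.81×(6.8 − 0) = 66.708 kPa.
Initial effective stress: σ'_0 = σ_v − u = 126.44 − 66.708 = 59.732 kPa.
Stress increase at mid-clay by the 2:1 spreading method:
Δσ = qBL/((B+z)(L+z)) = 235×4.1×6.3/((4.1+6.8)(6.3+6.8)) = 42.51 kPa
Final effective stress: σ'_f = σ'_0 + Δσ = 59.732 + 42.51 = 102.24 kPa.
Normally consolidated clay, so the full stress increment lies on the virgin compression line:
S_c = C_c·H/(1+e₀)·log₁₀(σ'_f/σ'_0) = 0.19×6/(1+1.05)×log₁₀(102.24/59.732)
    = 0.5561 × 0.23341 = 0.1298 m

S_c ≈ 130 mm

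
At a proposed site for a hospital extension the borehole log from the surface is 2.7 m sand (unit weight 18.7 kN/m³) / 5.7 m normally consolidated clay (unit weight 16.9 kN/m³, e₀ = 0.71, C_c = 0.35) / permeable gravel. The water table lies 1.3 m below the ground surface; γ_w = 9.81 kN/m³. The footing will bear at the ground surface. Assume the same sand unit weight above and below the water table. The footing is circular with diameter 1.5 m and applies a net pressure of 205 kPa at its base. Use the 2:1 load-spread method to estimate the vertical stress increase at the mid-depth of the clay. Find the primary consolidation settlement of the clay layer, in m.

S_c ≈ 0.0765 m

Mid-depth of clay below the ground surface: z = 2.7 + 5.7/2 = 5.55 m.
Total vertical stress at mid-clay: σ_v = 18.7×2.7 + 16.9×2.85 = 98.655 kPa.
Pore pressure: u = 9.81×(5.55 − 1.3) = 41.693 kPa.
Initial effective stress: σ'_0 = σ_v − u = 98.655 − 41.693 = 56.962 kPa.
Stress increase at mid-clay by the 2:1 spreading method:
Δσ ≈ qD²/(D+z)² = 205×1.5²/(1.5+5.55)² = 9.2802 kPa
Final effective stress: σ'_f = σ'_0 + Δσ = 56.962 + 9.2802 = 66.242 kPa.
Normally consolidated clay, so the full stress increment lies on the virgin compression line:
S_c = C_c·H/(1+e₀)·log₁₀(σ'_f/σ'_0) = 0.35×5.7/(1+0.71)×log₁₀(66.242/56.962)
    = 1.1667 × 0.065548 = 0.07647 m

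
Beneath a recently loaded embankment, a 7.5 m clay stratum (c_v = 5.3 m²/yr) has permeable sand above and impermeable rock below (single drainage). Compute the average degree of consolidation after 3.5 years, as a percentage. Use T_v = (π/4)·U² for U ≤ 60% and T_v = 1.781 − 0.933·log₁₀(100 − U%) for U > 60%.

Drainage path length: H_d = H = 7.5 m (single drainage).
T_v = c_v·t/H_d² = 5.3×3.5/7.5² = 0.32978.
T_v = 0.32978 corresponds to the U > 60% branch:
U = 1 − 10^((1.781 − T_v)/0.933)/100 = 0.6407

U ≈ 64.1 %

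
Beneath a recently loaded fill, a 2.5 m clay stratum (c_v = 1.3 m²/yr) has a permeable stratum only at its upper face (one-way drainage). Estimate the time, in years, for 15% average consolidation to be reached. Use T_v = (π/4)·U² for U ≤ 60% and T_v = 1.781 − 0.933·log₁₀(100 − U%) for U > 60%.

Drainage path length: H_d = H = 2.5 m (single drainage).
U ≤ 60%: T_v = (π/4)·U² = (π/4)×0.15² = 0.017671.
t = T_v·H_d²/c_v = 0.017671×2.5²/1.3 = 0.08496 years.

t ≈ 0.085 years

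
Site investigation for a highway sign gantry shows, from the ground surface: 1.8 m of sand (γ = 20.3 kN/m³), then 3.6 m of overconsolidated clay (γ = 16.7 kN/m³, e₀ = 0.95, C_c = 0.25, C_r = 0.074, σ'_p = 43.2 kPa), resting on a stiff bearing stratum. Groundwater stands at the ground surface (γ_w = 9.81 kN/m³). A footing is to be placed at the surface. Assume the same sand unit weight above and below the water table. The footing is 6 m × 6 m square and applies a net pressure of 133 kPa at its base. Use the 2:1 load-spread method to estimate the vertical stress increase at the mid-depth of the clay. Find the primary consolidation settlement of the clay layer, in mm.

S_c ≈ 151 mm

Mid-depth of clay below the ground surface: z = 1.8 + 3.6/2 = 3.6 m.
Total vertical stress at mid-clay: σ_v = 20.3×1.8 + 16.7×1.8 = 66.6 kPa.
Pore pressure: u = 9.81×(3.6 − 0) = 35.316 kPa.
Initial effective stress: σ'_0 = σ_v − u = 66.6 − 35.316 = 31.284 kPa.
Stress increase at mid-clay by the 2:1 spreading method:
Δσ = qBL/((B+z)(L+z)) = 133×6×6/((6+3.6)(6+3.6)) = 51.953 kPa
Final effective stress: σ'_f = 31.284 + 51.953 = 83.237 kPa.
σ'_f = 83.237 > σ'_p = 43.2 kPa, so the stress path crosses the preconsolidation pressure — recompression up to σ'_p, then virgin compression beyond:
S_c = H/(1+e₀)·[C_r·log₁₀(σ'_p/σ'_0) + C_c·log₁₀(σ'_f/σ'_p)]
    = 3.6/1.95 × [0.074×log₁₀(43.2/31.284) + 0.25×log₁₀(83.237/43.2)]
    = 1.8462 × [0.010372 + 0.071208] = 0.1506 m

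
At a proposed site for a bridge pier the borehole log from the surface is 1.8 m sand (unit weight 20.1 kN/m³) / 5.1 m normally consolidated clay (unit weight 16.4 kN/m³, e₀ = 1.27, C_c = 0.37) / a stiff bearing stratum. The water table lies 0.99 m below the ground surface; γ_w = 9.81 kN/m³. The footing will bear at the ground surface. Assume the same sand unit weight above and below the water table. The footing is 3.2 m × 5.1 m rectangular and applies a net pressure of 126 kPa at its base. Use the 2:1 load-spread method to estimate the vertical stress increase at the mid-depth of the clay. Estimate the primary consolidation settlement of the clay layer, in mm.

Mid-depth of clay below the ground surface: z = 1.8 + 5.1/2 = 4.35 m.
Total vertical stress at mid-clay: σ_v = 20.1×1.8 + 16.4×2.55 = 78 kPa.
Pore pressure: u = 9.81×(4.35 − 0.99) = 32.962 kPa.
Initial effective stress: σ'_0 = σ_v − u = 78 − 32.962 = 45.038 kPa.
Stress increase at mid-clay by the 2:1 spreading method:
Δσ = qBL/((B+z)(L+z)) = 126×3.2×5.1/((3.2+4.35)(5.1+4.35)) = 28.821 kPa
Final effective stress: σ'_f = σ'_0 + Δσ = 45.038 + 28.821 = 73.859 kPa.
Normally consolidated clay, so the full stress increment lies on the virgin compression line:
S_c = C_c·H/(1+e₀)·log₁₀(σ'_f/σ'_0) = 0.37×5.1/(1+1.27)×log₁₀(73.859/45.038)
    = 0.83128 × 0.21482 = 0.1786 m

S_c ≈ 179 mm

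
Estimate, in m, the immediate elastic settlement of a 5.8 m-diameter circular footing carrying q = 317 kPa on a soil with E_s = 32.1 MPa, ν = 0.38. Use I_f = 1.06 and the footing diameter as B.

S_e ≈ 0.0519 m

Immediate (elastic) settlement: S_e = q·B·(1−ν²)/E_s · I_f.
E_s = 32.1 MPa = 32100 kPa.
S_e = 317 × 5.8 × (1 − 0.38²) / 32100 × 1.06
    = 317 × 5.8 × 0.8556 / 32100 × 1.06
    = 0.05195 m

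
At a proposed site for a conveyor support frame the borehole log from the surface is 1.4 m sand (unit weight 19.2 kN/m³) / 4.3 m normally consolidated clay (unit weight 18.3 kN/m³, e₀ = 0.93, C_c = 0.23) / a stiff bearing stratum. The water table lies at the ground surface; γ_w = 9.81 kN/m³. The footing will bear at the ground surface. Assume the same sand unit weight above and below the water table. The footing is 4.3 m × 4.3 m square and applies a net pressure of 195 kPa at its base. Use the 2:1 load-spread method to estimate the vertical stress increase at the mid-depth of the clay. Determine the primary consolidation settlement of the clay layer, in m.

S_c ≈ 0.234 m

Mid-depth of clay below the ground surface: z = 1.4 + 4.3/2 = 3.55 m.
Total vertical stress at mid-clay: σ_v = 19.2×1.4 + 18.3×2.15 = 66.225 kPa.
Pore pressure: u = 9.81×(3.55 − 0) = 34.825 kPa.
Initial effective stress: σ'_0 = σ_v − u = 66.225 − 34.825 = 31.4 kPa.
Stress increase at mid-clay by the 2:1 spreading method:
Δσ = qBL/((B+z)(L+z)) = 195×4.3×4.3/((4.3+3.55)(4.3+3.55)) = 58.51 kPa
Final effective stress: σ'_f = σ'_0 + Δσ = 31.4 + 58.51 = 89.91 kPa.
Normally consolidated clay, so the full stress increment lies on the virgin compression line:
S_c = C_c·H/(1+e₀)·log₁₀(σ'_f/σ'_0) = 0.23×4.3/(1+0.93)×log₁₀(89.91/31.4)
    = 0.51244 × 0.45688 = 0.2341 m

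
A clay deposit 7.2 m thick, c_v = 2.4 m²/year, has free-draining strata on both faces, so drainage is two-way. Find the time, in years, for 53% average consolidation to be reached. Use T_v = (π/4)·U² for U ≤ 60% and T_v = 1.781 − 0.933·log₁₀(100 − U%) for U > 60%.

Drainage path length: H_d = H/2 = 3.6 m (double drainage).
U ≤ 60%: T_v = (π/4)·U² = (π/4)×0.53² = 0.22062.
t = T_v·H_d²/c_v = 0.22062×3.6²/2.4 = 1.191 years.

t ≈ 1.19 years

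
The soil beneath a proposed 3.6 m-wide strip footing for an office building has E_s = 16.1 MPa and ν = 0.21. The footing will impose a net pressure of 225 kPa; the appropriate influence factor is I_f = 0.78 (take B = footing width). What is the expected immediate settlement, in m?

S_e ≈ 0.0375 m

Immediate (elastic) settlement: S_e = q·B·(1−ν²)/E_s · I_f.
E_s = 16.1 MPa = 16100 kPa.
S_e = 225 × 3.6 × (1 − 0.21²) / 16100 × 0.78
    = 225 × 3.6 × 0.9559 / 16100 × 0.78
    = 0.03751 m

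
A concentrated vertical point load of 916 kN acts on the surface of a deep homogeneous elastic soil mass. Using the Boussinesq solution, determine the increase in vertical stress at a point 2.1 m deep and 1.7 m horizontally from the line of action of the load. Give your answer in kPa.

Boussinesq vertical stress below a point load on an elastic half-space:
Δσ_z = 3P/(2πz²) · [1 + (r/z)²]^(−5/2)
r/z = 1.7/2.1 = 0.80952; [1+(r/z)²]^(−5/2) = 0.28365.
Δσ_z = 3×916/(2π×2.1²) × 0.28365 = 99.174 × 0.28365 = 28.13 kPa

Δσ_z ≈ 28.1 kPa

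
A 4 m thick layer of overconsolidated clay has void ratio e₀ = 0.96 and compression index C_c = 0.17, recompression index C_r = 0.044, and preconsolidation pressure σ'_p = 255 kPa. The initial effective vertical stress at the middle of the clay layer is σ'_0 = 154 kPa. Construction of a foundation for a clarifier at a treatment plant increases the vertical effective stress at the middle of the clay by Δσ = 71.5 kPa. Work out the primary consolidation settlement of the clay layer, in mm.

S_c ≈ 14.9 mm

Final effective stress: σ'_f = 154 + 71.5 = 225.5 kPa.
σ'_f = 225.5 ≤ σ'_p = 255 kPa, so the clay remains overconsolidated and only the recompression index applies:
S_c = C_r·H/(1+e₀)·log₁₀(σ'_f/σ'_0) = 0.044×4/1.96×log₁₀(225.5/154)
    = 0.089795 × 0.16563 = 0.01487 m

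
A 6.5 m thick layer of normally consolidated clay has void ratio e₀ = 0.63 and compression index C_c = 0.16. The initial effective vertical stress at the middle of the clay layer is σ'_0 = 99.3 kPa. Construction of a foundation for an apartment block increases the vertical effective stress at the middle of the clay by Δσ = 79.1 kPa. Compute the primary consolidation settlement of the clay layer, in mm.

Final effective stress: σ'_f = σ'_0 + Δσ = 99.3 + 79.1 = 178.4 kPa.
Normally consolidated clay, so the full stress increment lies on the virgin compression line:
S_c = C_c·H/(1+e₀)·log₁₀(σ'_f/σ'_0) = 0.16×6.5/(1+0.63)×log₁₀(178.4/99.3)
    = 0.63804 × 0.25445 = 0.1623 m

S_c ≈ 162 mm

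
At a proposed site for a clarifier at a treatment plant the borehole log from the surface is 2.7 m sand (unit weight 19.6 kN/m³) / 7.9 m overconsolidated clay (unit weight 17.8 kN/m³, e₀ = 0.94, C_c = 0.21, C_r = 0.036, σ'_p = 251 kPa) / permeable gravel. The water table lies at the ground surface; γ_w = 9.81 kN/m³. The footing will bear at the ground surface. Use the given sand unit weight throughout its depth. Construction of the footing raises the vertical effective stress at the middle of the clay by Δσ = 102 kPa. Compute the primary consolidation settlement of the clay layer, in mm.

S_c ≈ 64.6 mm

Mid-depth of clay below the ground surface: z = 2.7 + 7.9/2 = 6.65 m.
Total vertical stress at mid-clay: σ_v = 19.6×2.7 + 17.8×3.95 = 123.23 kPa.
Pore pressure: u = 9.81×(6.65 − 0) = 65.237 kPa.
Initial effective stress: σ'_0 = σ_v − u = 123.23 − 65.237 = 57.993 kPa.
Final effective stress: σ'_f = 57.993 + 102 = 159.99 kPa.
σ'_f = 159.99 ≤ σ'_p = 251 kPa, so the clay remains overconsolidated and only the recompression index applies:
S_c = C_r·H/(1+e₀)·log₁₀(σ'_f/σ'_0) = 0.036×7.9/1.94×log₁₀(159.99/57.993)
    = 0.1466 × 0.44072 = 0.06461 m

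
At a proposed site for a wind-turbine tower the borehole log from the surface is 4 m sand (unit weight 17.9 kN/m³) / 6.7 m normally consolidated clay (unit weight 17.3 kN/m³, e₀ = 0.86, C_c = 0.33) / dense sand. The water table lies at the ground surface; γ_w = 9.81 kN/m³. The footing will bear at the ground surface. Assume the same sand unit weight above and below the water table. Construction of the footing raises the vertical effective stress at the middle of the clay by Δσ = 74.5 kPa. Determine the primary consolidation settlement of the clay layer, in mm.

S_c ≈ 429 mm

Mid-depth of clay below the ground surface: z = 4 + 6.7/2 = 7.35 m.
Total vertical stress at mid-clay: σ_v = 17.9×4 + 17.3×3.35 = 129.56 kPa.
Pore pressure: u = 9.81×(7.35 − 0) = 72.103 kPa.
Initial effective stress: σ'_0 = σ_v − u = 129.56 − 72.103 = 57.457 kPa.
Final effective stress: σ'_f = σ'_0 + Δσ = 57.457 + 74.5 = 131.96 kPa.
Normally consolidated clay, so the full stress increment lies on the virgin compression line:
S_c = C_c·H/(1+e₀)·log₁₀(σ'_f/σ'_0) = 0.33×6.7/(1+0.86)×log₁₀(131.96/57.457)
    = 1.1887 × 0.3611 = 0.4292 m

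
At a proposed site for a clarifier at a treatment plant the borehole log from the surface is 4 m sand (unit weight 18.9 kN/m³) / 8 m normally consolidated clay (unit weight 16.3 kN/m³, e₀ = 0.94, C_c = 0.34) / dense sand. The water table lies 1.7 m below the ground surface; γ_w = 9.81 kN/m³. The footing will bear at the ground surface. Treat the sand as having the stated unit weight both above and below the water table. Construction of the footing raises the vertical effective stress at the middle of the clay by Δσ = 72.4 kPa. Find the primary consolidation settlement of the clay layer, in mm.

Mid-depth of clay below the ground surface: z = 4 + 8/2 = 8 m.
Total vertical stress at mid-clay: σ_v = 18.9×4 + 16.3×4 = 140.8 kPa.
Pore pressure: u = 9.81×(8 − 1.7) = 61.803 kPa.
Initial effective stress: σ'_0 = σ_v − u = 140.8 − 61.803 = 78.997 kPa.
Final effective stress: σ'_f = σ'_0 + Δσ = 78.997 + 72.4 = 151.4 kPa.
Normally consolidated clay, so the full stress increment lies on the virgin compression line:
S_c = C_c·H/(1+e₀)·log₁₀(σ'_f/σ'_0) = 0.34×8/(1+0.94)×log₁₀(151.4/78.997)
    = 1.4021 × 0.28252 = 0.3961 m

S_c ≈ 396 mm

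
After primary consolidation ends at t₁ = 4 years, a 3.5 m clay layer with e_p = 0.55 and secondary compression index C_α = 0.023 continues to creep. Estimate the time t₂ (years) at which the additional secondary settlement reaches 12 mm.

t₂ ≈ 6.81 years

S_s = C_α·H/(1+e_p)·log₁₀(t₂/t₁) ⇒ log₁₀(t₂/t₁) = S_s·(1+e_p)/(C_α·H).
log₁₀(t₂/t₁) = 0.012 × (1+0.55) / (0.023×3.5) = 0.2311
t₂ = t₁ × 10^0.2311 = 4 × 1.702 = 6.81 years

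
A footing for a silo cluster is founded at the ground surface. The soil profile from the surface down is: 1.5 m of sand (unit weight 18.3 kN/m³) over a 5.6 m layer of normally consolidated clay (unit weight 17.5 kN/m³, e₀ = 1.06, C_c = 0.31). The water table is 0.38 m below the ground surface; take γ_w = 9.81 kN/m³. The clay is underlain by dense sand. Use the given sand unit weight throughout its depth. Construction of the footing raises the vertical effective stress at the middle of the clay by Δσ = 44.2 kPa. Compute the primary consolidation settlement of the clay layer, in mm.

S_c ≈ 282 mm

Mid-depth of clay below the ground surface: z = 1.5 + 5.6/2 = 4.3 m.
Total vertical stress at mid-clay: σ_v = 18.3×1.5 + 17.5×2.8 = 76.45 kPa.
Pore pressure: u = 9.81×(4.3 − 0.38) = 38.455 kPa.
Initial effective stress: σ'_0 = σ_v − u = 76.45 − 38.455 = 37.995 kPa.
Final effective stress: σ'_f = σ'_0 + Δσ = 37.995 + 44.2 = 82.195 kPa.
Normally consolidated clay, so the full stress increment lies on the virgin compression line:
S_c = C_c·H/(1+e₀)·log₁₀(σ'_f/σ'_0) = 0.31×5.6/(1+1.06)×log₁₀(82.195/37.995)
    = 0.84272 × 0.33512 = 0.2824 m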